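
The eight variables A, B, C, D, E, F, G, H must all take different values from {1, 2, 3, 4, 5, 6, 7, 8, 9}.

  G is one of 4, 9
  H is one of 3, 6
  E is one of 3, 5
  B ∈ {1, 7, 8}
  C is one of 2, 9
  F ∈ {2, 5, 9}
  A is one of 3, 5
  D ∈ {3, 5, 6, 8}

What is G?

The 2 variables A and E are confined to {3, 5}, which locks those values in; drop them from D, F, H.
H's domain is down to {6}, so H = 6. Remove 6 from D.
D has just one choice, so D = 8. Remove 8 from B.
C and F between them cover only {2, 9} — a naked pair. Remove those values from G.
So G = 4.

4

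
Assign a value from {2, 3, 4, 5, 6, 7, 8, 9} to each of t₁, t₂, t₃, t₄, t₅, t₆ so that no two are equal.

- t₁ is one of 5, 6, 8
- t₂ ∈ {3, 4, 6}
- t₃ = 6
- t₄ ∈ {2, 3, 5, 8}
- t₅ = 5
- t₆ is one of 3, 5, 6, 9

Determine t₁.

8

t₃'s domain is down to {6}, so t₃ = 6. So t₁, t₂, t₆ can't be 6.
t₅'s domain is down to {5}, so t₅ = 5. So t₁, t₄, t₆ can't be 5.
So t₁ = 8.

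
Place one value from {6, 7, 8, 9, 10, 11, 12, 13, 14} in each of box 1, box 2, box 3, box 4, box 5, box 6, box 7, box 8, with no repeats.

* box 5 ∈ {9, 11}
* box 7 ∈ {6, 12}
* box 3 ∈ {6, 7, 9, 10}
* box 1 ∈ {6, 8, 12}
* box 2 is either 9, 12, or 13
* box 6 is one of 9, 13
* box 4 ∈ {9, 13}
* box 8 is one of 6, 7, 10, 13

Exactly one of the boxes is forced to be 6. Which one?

The 8 variables together cover exactly {6, 7, 8, 9, 10, 11, 12, 13} — 8 values for 8 variables — and 8 appears only in box 1's list, so box 1 = 8.
The 7 still-open variables together cover exactly {6, 7, 9, 10, 11, 12, 13} — 7 values for 7 variables — and 11 appears only in box 5's list, so box 5 = 11.
box 4 and box 6 share exactly the 2 values {9, 13}; by pigeonhole those values go to them, so strike 9, 13 from box 2, box 3, box 8.
box 2 must be 12 (only option left). Strike 12 from box 7.
So 6 goes to box 7.

box 7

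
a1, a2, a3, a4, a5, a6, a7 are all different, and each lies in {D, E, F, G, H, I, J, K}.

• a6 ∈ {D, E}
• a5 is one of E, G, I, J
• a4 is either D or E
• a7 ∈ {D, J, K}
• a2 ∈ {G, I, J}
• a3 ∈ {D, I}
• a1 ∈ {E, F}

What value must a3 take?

I

Among the 7 variables, F fits only a1 (and all 7 values in {D, E, F, G, I, J, K} must be used), so a1 = F.
The 6 still-open variables together cover exactly {D, E, G, I, J, K} — 6 values for 6 variables — and K appears only in a7's list, so a7 = K.
a4 and a6 between them cover only {D, E} — a naked pair. Remove those values from a3, a5.
So a3 = I.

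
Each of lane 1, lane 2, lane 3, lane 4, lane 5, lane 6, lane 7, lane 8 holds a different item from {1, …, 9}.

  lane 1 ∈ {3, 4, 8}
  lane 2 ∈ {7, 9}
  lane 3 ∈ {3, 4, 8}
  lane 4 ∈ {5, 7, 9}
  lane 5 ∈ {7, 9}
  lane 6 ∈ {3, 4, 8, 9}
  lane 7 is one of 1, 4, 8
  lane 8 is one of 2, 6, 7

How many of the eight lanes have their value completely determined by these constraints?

lane 2 and lane 5 share exactly the 2 values {7, 9}; by pigeonhole those values go to them, so strike 7, 9 from lane 4, lane 6, lane 8.
lane 4 must be 5 (only option left).
lane 1, lane 3, lane 6 between them cover only {3, 4, 8} — a naked triple. Remove those values from lane 7.
That leaves lane 7 = 1.
Determined: lane 4=5, lane 7=1. The other lanes each still have more than one consistent value. That makes 2.

2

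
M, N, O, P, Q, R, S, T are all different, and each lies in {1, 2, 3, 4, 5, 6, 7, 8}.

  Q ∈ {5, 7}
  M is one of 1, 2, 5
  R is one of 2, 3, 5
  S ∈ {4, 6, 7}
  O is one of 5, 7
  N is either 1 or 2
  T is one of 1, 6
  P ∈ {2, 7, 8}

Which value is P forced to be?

The 8 variables draw from only 8 values {1, 2, 3, 4, 5, 6, 7, 8}, so each is used; only R can be 3, hence R = 3.
The 7 still-open variables together cover exactly {1, 2, 4, 5, 6, 7, 8} — 7 values for 7 variables — and 4 appears only in S's list, so S = 4.
The 6 still-open variables together cover exactly {1, 2, 5, 6, 7, 8} — 6 values for 6 variables — and 6 appears only in T's list, so T = 6.
The 5 still-open variables together cover exactly {1, 2, 5, 7, 8} — 5 values for 5 variables — and 8 appears only in P's list, so P = 8.

8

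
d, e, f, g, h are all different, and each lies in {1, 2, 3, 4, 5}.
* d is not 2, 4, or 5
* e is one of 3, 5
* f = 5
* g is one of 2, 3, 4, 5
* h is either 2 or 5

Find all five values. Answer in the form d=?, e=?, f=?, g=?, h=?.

d=1, e=3, f=5, g=4, h=2

f's domain is down to {5}, so f = 5. Strike 5 from e, g, h.
h must be 2 (only option left). So g can't be 2.
That leaves e = 3. Eliminate 3 elsewhere: d, g.
g must be 4 (only option left).
d must be 1 (only option left).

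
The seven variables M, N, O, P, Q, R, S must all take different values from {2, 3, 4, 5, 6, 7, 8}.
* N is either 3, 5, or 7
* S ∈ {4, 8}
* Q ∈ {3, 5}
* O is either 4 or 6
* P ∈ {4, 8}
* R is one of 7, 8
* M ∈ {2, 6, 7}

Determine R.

Among the 7 variables, 2 fits only M (and all 7 values in {2, 3, 4, 5, 6, 7, 8} must be used), so M = 2.
Among the 6 still-open variables, 6 fits only O (and all 6 values in {3, 4, 5, 6, 7, 8} must be used), so O = 6.
P and S share exactly the 2 values {4, 8}; by pigeonhole those values go to them, so strike 4, 8 from R.
So R = 7.

7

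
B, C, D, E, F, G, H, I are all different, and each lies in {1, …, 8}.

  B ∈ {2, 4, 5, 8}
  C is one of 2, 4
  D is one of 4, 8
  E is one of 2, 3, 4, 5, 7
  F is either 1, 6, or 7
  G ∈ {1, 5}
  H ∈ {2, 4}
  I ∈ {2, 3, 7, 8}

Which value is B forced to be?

5

Among the 8 variables, 6 fits only F (and all 8 values in {1, 2, 3, 4, 5, 6, 7, 8} must be used), so F = 6.
Among the 7 still-open variables, 1 fits only G (and all 7 values in {1, 2, 3, 4, 5, 7, 8} must be used), so G = 1.
The 2 variables C and H are confined to {2, 4}, which locks those values in; drop them from B, D, E, I.
D's domain is down to {8}, so D = 8. Remove 8 from B, I.
So B = 5.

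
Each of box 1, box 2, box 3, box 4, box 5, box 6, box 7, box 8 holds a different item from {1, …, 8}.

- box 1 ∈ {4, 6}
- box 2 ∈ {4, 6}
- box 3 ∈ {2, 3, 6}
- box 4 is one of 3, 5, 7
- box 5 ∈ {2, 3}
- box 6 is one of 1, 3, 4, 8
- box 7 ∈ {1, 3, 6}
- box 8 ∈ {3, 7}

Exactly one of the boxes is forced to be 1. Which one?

box 7

The 8 variables together cover exactly {1, 2, 3, 4, 5, 6, 7, 8} — 8 values for 8 variables — and 5 appears only in box 4's list, so box 4 = 5.
The 7 still-open variables draw from only 7 values {1, 2, 3, 4, 6, 7, 8}, so each is used; only box 8 can be 7, hence box 8 = 7.
The 6 still-open variables draw from only 6 values {1, 2, 3, 4, 6, 8}, so each is used; only box 6 can be 8, hence box 6 = 8.
The 5 still-open variables together cover exactly {1, 2, 3, 4, 6} — 5 values for 5 variables — and 1 appears only in box 7's list, so box 7 = 1.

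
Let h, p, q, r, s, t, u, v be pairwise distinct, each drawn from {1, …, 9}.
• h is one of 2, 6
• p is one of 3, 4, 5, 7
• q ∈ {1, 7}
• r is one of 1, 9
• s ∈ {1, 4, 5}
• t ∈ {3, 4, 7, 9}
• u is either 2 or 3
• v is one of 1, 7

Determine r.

9

Among the 8 variables, 6 fits only h (and all 8 values in {1, 2, 3, 4, 5, 6, 7, 9} must be used), so h = 6.
The 7 still-open variables together cover exactly {1, 2, 3, 4, 5, 7, 9} — 7 values for 7 variables — and 2 appears only in u's list, so u = 2.
q and v share exactly the 2 values {1, 7}; by pigeonhole those values go to them, so strike 1, 7 from p, r, s, t.
So r = 9.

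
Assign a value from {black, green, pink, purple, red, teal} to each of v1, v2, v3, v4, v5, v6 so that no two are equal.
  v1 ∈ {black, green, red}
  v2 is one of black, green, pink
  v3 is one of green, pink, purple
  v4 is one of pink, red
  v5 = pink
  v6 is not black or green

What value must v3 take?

purple

v5 must be pink (only option left). So v2, v3, v4, v6 can't be pink.
v4 has just one choice, so v4 = red. Eliminate red elsewhere: v1, v6.
Among the 4 still-open variables, teal fits only v6 (and all 4 values in {black, green, purple, teal} must be used), so v6 = teal.
The 3 still-open variables draw from only 3 values {black, green, purple}, so each is used; only v3 can be purple, hence v3 = purple.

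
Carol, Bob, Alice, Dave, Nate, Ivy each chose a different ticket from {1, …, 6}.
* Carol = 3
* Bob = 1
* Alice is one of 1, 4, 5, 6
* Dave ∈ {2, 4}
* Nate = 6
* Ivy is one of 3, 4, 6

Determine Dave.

2

Carol has just one choice, so Carol = 3. Eliminate 3 elsewhere: Ivy.
Bob's domain is down to {1}, so Bob = 1. Remove 1 from Alice.
Nate has just one choice, so Nate = 6. So Alice, Ivy can't be 6.
Ivy has just one choice, so Ivy = 4. Remove 4 from Alice, Dave.
So Dave = 2.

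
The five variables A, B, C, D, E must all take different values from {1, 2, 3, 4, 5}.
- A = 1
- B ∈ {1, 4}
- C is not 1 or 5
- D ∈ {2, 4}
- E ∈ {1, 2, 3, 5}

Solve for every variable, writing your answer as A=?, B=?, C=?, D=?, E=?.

A must be 1 (only option left). Eliminate 1 elsewhere: B, E.
B has just one choice, so B = 4. Eliminate 4 elsewhere: C, D.
D's domain is down to {2}, so D = 2. Eliminate 2 elsewhere: C, E.
C's domain is down to {3}, so C = 3. Strike 3 from E.
E's domain is down to {5}, so E = 5.

A=1, B=4, C=3, D=2, E=5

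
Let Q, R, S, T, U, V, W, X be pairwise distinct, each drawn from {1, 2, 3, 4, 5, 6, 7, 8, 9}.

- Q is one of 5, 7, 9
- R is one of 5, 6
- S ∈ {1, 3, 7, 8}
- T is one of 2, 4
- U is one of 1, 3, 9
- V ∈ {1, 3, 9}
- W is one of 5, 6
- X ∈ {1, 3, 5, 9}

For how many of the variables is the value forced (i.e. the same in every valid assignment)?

2

The 2 variables R and W are confined to {5, 6}, which locks those values in; drop them from Q, X.
U, V, X between them cover only {1, 3, 9} — a naked triple. Remove those values from Q, S.
Q has just one choice, so Q = 7. Remove 7 from S.
That leaves S = 8.
Determined: Q=7, S=8. The other variables each still have more than one consistent value. That makes 2.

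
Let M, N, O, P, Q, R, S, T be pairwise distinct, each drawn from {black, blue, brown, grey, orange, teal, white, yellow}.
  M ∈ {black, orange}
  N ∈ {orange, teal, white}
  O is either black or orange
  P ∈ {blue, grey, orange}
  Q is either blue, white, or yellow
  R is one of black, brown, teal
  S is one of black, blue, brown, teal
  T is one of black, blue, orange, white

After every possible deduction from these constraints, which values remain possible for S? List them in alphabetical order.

blue, brown, teal

The 8 variables together cover exactly {black, blue, brown, grey, orange, teal, white, yellow} — 8 values for 8 variables — and grey appears only in P's list, so P = grey.
The 7 still-open variables draw from only 7 values {black, blue, brown, orange, teal, white, yellow}, so each is used; only Q can be yellow, hence Q = yellow.
The 2 variables M and O are confined to {black, orange}, which locks those values in; drop them from N, R, S, T.
No further eliminations apply; S can still be any of blue, brown, teal.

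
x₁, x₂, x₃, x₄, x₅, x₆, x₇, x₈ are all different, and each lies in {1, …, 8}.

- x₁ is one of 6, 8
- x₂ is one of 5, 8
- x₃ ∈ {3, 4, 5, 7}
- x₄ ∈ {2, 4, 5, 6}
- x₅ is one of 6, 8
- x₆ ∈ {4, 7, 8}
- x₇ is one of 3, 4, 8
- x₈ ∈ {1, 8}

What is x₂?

5

The 8 variables together cover exactly {1, 2, 3, 4, 5, 6, 7, 8} — 8 values for 8 variables — and 1 appears only in x₈'s list, so x₈ = 1.
Among the 7 still-open variables, 2 fits only x₄ (and all 7 values in {2, 3, 4, 5, 6, 7, 8} must be used), so x₄ = 2.
x₁ and x₅ share exactly the 2 values {6, 8}; by pigeonhole those values go to them, so strike 6, 8 from x₂, x₆, x₇.
So x₂ = 5.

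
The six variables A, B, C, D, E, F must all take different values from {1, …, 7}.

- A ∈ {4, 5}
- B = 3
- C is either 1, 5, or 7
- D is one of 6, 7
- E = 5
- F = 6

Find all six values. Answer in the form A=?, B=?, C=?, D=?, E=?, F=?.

B's domain is down to {3}, so B = 3.
E must be 5 (only option left). So A, C can't be 5.
F must be 6 (only option left). So D can't be 6.
That leaves A = 4.
That leaves D = 7. Eliminate 7 elsewhere: C.
C's domain is down to {1}, so C = 1.

A=4, B=3, C=1, D=7, E=5, F=6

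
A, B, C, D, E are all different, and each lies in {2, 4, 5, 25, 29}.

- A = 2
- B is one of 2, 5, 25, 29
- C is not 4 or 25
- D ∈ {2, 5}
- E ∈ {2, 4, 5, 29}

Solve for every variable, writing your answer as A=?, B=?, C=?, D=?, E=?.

A must be 2 (only option left). So B, C, D, E can't be 2.
That leaves D = 5. So B, C, E can't be 5.
That leaves C = 29. Eliminate 29 elsewhere: B, E.
That leaves E = 4.
B has just one choice, so B = 25.

A=2, B=25, C=29, D=5, E=4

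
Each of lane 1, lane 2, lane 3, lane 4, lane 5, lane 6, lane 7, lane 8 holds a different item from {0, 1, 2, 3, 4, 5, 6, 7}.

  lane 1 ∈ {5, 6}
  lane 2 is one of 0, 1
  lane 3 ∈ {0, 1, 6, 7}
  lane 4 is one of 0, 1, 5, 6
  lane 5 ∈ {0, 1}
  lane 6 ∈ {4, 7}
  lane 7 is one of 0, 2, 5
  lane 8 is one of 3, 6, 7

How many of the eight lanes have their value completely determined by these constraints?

4

The 8 variables together cover exactly {0, 1, 2, 3, 4, 5, 6, 7} — 8 values for 8 variables — and 2 appears only in lane 7's list, so lane 7 = 2.
The 7 still-open variables together cover exactly {0, 1, 3, 4, 5, 6, 7} — 7 values for 7 variables — and 3 appears only in lane 8's list, so lane 8 = 3.
The 6 still-open variables draw from only 6 values {0, 1, 4, 5, 6, 7}, so each is used; only lane 6 can be 4, hence lane 6 = 4.
The 5 still-open variables draw from only 5 values {0, 1, 5, 6, 7}, so each is used; only lane 3 can be 7, hence lane 3 = 7.
lane 2 and lane 5 between them cover only {0, 1} — a naked pair. Remove those values from lane 4.
Determined: lane 3=7, lane 6=4, lane 7=2, lane 8=3. The other lanes each still have more than one consistent value. That makes 4.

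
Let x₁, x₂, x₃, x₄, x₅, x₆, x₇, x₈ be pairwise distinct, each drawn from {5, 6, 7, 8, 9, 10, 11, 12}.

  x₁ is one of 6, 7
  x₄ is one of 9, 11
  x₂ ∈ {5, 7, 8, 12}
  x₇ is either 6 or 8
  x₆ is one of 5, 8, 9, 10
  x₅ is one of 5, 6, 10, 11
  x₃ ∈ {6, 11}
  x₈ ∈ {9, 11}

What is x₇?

8

The 8 variables draw from only 8 values {5, 6, 7, 8, 9, 10, 11, 12}, so each is used; only x₂ can be 12, hence x₂ = 12.
The 7 still-open variables together cover exactly {5, 6, 7, 8, 9, 10, 11} — 7 values for 7 variables — and 7 appears only in x₁'s list, so x₁ = 7.
The 2 variables x₄ and x₈ are confined to {9, 11}, which locks those values in; drop them from x₃, x₅, x₆.
x₃'s domain is down to {6}, so x₃ = 6. So x₅, x₇ can't be 6.
So x₇ = 8.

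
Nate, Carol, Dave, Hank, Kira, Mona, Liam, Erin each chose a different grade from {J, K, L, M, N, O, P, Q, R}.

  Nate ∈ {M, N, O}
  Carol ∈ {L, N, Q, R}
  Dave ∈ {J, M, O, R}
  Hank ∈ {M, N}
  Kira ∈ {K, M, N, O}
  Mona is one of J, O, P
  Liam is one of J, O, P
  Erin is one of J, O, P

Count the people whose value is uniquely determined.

2

The 3 variables Mona, Liam, Erin are confined to {J, O, P}, which locks those values in; drop them from Nate, Dave, Kira.
Nate and Hank between them cover only {M, N} — a naked pair. Remove those values from Carol, Dave, Kira.
Dave must be R (only option left). So Carol can't be R.
Kira must be K (only option left).
Determined: Dave=R, Kira=K. The other people each still have more than one consistent value. That makes 2.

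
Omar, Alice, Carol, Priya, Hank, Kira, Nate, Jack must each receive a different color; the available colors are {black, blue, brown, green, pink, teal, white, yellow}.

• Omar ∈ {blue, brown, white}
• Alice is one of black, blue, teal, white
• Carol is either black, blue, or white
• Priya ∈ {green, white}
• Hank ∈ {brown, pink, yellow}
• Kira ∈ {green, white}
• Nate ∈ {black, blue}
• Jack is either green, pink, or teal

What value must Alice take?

teal

Among the 8 variables, yellow fits only Hank (and all 8 values in {black, blue, brown, green, pink, teal, white, yellow} must be used), so Hank = yellow.
The 7 still-open variables together cover exactly {black, blue, brown, green, pink, teal, white} — 7 values for 7 variables — and brown appears only in Omar's list, so Omar = brown.
The 6 still-open variables draw from only 6 values {black, blue, green, pink, teal, white}, so each is used; only Jack can be pink, hence Jack = pink.
The 5 still-open variables together cover exactly {black, blue, green, teal, white} — 5 values for 5 variables — and teal appears only in Alice's list, so Alice = teal.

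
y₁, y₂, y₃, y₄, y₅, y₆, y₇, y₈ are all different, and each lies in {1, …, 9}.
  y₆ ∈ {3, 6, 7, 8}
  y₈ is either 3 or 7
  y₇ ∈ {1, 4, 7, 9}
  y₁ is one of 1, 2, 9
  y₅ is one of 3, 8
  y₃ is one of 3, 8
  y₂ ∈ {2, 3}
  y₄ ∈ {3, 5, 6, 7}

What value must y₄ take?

The 2 variables y₃ and y₅ are confined to {3, 8}, which locks those values in; drop them from y₂, y₄, y₆, y₈.
y₂'s domain is down to {2}, so y₂ = 2. Remove 2 from y₁.
That leaves y₈ = 7. So y₄, y₆, y₇ can't be 7.
y₆ must be 6 (only option left). Eliminate 6 elsewhere: y₄.
So y₄ = 5.

5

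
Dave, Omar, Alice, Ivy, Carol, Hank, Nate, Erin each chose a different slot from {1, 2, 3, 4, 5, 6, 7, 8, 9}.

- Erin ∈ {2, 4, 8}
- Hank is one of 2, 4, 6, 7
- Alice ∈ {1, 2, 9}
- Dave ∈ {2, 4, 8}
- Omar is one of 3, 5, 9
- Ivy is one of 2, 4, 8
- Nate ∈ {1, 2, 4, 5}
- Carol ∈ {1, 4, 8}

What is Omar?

Dave, Ivy, Erin share exactly the 3 values {2, 4, 8}; by pigeonhole those values go to them, so strike 2, 4, 8 from Alice, Carol, Hank, Nate.
Carol's domain is down to {1}, so Carol = 1. Remove 1 from Alice, Nate.
Nate has just one choice, so Nate = 5. Eliminate 5 elsewhere: Omar.
Alice's domain is down to {9}, so Alice = 9. Remove 9 from Omar.
So Omar = 3.

3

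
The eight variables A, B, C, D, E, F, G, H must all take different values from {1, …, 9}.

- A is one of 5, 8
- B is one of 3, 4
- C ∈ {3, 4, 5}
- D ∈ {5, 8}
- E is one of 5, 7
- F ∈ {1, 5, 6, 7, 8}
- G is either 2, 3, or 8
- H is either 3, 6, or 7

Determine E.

Among the 8 variables, 1 fits only F (and all 8 values in {1, 2, 3, 4, 5, 6, 7, 8} must be used), so F = 1.
The 7 still-open variables together cover exactly {2, 3, 4, 5, 6, 7, 8} — 7 values for 7 variables — and 2 appears only in G's list, so G = 2.
The 6 still-open variables draw from only 6 values {3, 4, 5, 6, 7, 8}, so each is used; only H can be 6, hence H = 6.
Among the 5 still-open variables, 7 fits only E (and all 5 values in {3, 4, 5, 7, 8} must be used), so E = 7.

7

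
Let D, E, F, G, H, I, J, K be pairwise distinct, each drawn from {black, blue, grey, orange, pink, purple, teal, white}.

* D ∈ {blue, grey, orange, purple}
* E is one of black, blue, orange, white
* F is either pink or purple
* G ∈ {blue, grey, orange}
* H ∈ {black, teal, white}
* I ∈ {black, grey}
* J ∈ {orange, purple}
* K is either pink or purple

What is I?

black

Among the 8 variables, teal fits only H (and all 8 values in {black, blue, grey, orange, pink, purple, teal, white} must be used), so H = teal.
The 7 still-open variables draw from only 7 values {black, blue, grey, orange, pink, purple, white}, so each is used; only E can be white, hence E = white.
The 6 still-open variables draw from only 6 values {black, blue, grey, orange, pink, purple}, so each is used; only I can be black, hence I = black.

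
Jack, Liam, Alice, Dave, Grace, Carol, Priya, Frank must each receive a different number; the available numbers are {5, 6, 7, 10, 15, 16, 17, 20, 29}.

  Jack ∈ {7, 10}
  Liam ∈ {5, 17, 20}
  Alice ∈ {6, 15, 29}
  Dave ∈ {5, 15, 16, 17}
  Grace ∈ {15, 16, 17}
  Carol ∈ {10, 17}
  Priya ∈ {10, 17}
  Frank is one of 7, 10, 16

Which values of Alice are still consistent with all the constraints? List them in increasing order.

The 2 variables Carol and Priya are confined to {10, 17}, which locks those values in; drop them from Jack, Liam, Dave, Grace, Frank.
Jack's domain is down to {7}, so Jack = 7. So Frank can't be 7.
Frank has just one choice, so Frank = 16. Strike 16 from Dave, Grace.
Grace has just one choice, so Grace = 15. So Alice, Dave can't be 15.
Dave must be 5 (only option left). Remove 5 from Liam.
That leaves Liam = 20.
No further eliminations apply; Alice can still be any of 6, 29.

6, 29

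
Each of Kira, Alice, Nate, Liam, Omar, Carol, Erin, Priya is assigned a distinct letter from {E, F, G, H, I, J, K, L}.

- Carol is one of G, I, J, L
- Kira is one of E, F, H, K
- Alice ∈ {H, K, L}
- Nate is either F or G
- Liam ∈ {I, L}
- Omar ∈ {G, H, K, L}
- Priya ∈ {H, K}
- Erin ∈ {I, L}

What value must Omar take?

G

The 8 variables draw from only 8 values {E, F, G, H, I, J, K, L}, so each is used; only Kira can be E, hence Kira = E.
The 7 still-open variables together cover exactly {F, G, H, I, J, K, L} — 7 values for 7 variables — and F appears only in Nate's list, so Nate = F.
The 6 still-open variables draw from only 6 values {G, H, I, J, K, L}, so each is used; only Carol can be J, hence Carol = J.
The 5 still-open variables draw from only 5 values {G, H, I, K, L}, so each is used; only Omar can be G, hence Omar = G.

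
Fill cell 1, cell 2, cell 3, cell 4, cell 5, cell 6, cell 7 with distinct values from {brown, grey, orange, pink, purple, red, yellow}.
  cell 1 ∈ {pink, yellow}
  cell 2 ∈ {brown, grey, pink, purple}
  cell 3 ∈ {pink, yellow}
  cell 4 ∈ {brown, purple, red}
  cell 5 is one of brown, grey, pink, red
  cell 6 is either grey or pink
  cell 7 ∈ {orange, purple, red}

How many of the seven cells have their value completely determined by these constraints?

The 7 variables together cover exactly {brown, grey, orange, pink, purple, red, yellow} — 7 values for 7 variables — and orange appears only in cell 7's list, so cell 7 = orange.
cell 1 and cell 3 between them cover only {pink, yellow} — a naked pair. Remove those values from cell 2, cell 5, cell 6.
cell 6 has just one choice, so cell 6 = grey. So cell 2, cell 5 can't be grey.
Determined: cell 6=grey, cell 7=orange. The other cells each still have more than one consistent value. That makes 2.

2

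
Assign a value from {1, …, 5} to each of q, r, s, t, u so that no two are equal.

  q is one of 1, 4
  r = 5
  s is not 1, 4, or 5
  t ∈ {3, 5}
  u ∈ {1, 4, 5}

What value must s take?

2

r's domain is down to {5}, so r = 5. Strike 5 from t, u.
t has just one choice, so t = 3. Strike 3 from s.
So s = 2.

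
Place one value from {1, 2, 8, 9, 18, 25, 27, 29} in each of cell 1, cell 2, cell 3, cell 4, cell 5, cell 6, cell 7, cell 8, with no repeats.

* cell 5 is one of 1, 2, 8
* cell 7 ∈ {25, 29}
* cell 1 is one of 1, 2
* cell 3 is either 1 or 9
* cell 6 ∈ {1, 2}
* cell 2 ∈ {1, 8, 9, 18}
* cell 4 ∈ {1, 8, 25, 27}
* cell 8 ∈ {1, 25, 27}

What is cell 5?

8

The 8 variables draw from only 8 values {1, 2, 8, 9, 18, 25, 27, 29}, so each is used; only cell 2 can be 18, hence cell 2 = 18.
Among the 7 still-open variables, 9 fits only cell 3 (and all 7 values in {1, 2, 8, 9, 25, 27, 29} must be used), so cell 3 = 9.
Among the 6 still-open variables, 29 fits only cell 7 (and all 6 values in {1, 2, 8, 25, 27, 29} must be used), so cell 7 = 29.
cell 1 and cell 6 between them cover only {1, 2} — a naked pair. Remove those values from cell 4, cell 5, cell 8.
So cell 5 = 8.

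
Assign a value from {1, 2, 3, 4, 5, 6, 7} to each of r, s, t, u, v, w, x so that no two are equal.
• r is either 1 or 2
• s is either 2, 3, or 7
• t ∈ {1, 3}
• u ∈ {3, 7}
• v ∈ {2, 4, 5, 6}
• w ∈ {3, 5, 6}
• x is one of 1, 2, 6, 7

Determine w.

The 7 variables draw from only 7 values {1, 2, 3, 4, 5, 6, 7}, so each is used; only v can be 4, hence v = 4.
The 6 still-open variables together cover exactly {1, 2, 3, 5, 6, 7} — 6 values for 6 variables — and 5 appears only in w's list, so w = 5.

5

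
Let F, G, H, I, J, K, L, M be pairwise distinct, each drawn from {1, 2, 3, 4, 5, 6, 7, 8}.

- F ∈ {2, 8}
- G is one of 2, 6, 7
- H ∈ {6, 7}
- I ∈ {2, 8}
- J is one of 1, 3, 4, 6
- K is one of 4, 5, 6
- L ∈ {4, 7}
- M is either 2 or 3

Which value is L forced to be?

4

Among the 8 variables, 1 fits only J (and all 8 values in {1, 2, 3, 4, 5, 6, 7, 8} must be used), so J = 1.
Among the 7 still-open variables, 3 fits only M (and all 7 values in {2, 3, 4, 5, 6, 7, 8} must be used), so M = 3.
The 6 still-open variables draw from only 6 values {2, 4, 5, 6, 7, 8}, so each is used; only K can be 5, hence K = 5.
The 5 still-open variables together cover exactly {2, 4, 6, 7, 8} — 5 values for 5 variables — and 4 appears only in L's list, so L = 4.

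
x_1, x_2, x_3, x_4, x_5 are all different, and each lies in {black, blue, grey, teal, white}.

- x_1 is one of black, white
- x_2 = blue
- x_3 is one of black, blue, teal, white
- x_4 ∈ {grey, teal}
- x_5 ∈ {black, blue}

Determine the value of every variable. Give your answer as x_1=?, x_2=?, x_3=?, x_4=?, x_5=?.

x_1=white, x_2=blue, x_3=teal, x_4=grey, x_5=black

x_2 has just one choice, so x_2 = blue. Remove blue from x_3, x_5.
x_5 has just one choice, so x_5 = black. Remove black from x_1, x_3.
That leaves x_1 = white. Strike white from x_3.
That leaves x_3 = teal. Remove teal from x_4.
That leaves x_4 = grey.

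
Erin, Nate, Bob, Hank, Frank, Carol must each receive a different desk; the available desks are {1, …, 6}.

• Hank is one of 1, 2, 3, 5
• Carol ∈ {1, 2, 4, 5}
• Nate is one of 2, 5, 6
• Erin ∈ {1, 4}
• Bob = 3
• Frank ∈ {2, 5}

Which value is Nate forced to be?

Bob's domain is down to {3}, so Bob = 3. Remove 3 from Hank.
Among the 5 still-open variables, 6 fits only Nate (and all 5 values in {1, 2, 4, 5, 6} must be used), so Nate = 6.

6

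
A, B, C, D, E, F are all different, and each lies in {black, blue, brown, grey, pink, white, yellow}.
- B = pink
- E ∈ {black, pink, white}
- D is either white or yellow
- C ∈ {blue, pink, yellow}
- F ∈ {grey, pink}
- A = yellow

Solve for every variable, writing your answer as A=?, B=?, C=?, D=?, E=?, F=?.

A has just one choice, so A = yellow. Remove yellow from C, D.
B has just one choice, so B = pink. Strike pink from C, E, F.
C must be blue (only option left).
That leaves D = white. Strike white from E.
E has just one choice, so E = black.
F's domain is down to {grey}, so F = grey.

A=yellow, B=pink, C=blue, D=white, E=black, F=grey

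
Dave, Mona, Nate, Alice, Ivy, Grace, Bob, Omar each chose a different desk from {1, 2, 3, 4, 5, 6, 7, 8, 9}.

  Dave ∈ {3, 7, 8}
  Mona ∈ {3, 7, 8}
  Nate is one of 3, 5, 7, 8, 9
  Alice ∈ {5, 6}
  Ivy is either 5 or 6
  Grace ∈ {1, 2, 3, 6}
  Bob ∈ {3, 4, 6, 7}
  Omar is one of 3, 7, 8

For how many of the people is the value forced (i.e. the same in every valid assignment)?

The 2 variables Alice and Ivy are confined to {5, 6}, which locks those values in; drop them from Nate, Grace, Bob.
The 3 variables Dave, Mona, Omar are confined to {3, 7, 8}, which locks those values in; drop them from Nate, Grace, Bob.
Nate has just one choice, so Nate = 9.
Bob's domain is down to {4}, so Bob = 4.
Determined: Nate=9, Bob=4. The other people each still have more than one consistent value. That makes 2.

2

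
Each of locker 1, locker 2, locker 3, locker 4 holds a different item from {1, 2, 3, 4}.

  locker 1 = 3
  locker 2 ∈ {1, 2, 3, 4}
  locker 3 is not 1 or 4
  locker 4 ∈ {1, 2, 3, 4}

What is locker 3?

2

locker 1 must be 3 (only option left). Eliminate 3 elsewhere: locker 2, locker 3, locker 4.
So locker 3 = 2.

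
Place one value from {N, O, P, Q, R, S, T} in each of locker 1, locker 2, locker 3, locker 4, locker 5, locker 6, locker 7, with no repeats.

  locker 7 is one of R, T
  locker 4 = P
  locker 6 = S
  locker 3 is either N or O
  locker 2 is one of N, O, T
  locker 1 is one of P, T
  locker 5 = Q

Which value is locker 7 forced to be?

locker 4's domain is down to {P}, so locker 4 = P. Remove P from locker 1.
locker 5's domain is down to {Q}, so locker 5 = Q.
locker 6's domain is down to {S}, so locker 6 = S.
locker 1 has just one choice, so locker 1 = T. Strike T from locker 2, locker 7.
So locker 7 = R.

R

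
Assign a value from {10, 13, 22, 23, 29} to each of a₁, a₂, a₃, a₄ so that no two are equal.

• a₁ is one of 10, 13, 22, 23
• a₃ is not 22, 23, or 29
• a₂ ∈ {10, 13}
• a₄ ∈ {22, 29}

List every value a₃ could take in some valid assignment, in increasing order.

10, 13

a₂ and a₃ between them cover only {10, 13} — a naked pair. Remove those values from a₁.
No further eliminations apply; a₃ can still be any of 10, 13.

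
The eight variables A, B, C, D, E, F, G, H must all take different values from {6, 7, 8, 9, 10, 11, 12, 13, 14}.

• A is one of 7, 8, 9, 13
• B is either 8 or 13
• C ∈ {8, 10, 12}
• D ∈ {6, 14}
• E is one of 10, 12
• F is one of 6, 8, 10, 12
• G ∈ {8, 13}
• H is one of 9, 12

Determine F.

The 8 variables draw from only 8 values {6, 7, 8, 9, 10, 12, 13, 14}, so each is used; only A can be 7, hence A = 7.
Among the 7 still-open variables, 9 fits only H (and all 7 values in {6, 8, 9, 10, 12, 13, 14} must be used), so H = 9.
The 6 still-open variables together cover exactly {6, 8, 10, 12, 13, 14} — 6 values for 6 variables — and 14 appears only in D's list, so D = 14.
The 5 still-open variables together cover exactly {6, 8, 10, 12, 13} — 5 values for 5 variables — and 6 appears only in F's list, so F = 6.

6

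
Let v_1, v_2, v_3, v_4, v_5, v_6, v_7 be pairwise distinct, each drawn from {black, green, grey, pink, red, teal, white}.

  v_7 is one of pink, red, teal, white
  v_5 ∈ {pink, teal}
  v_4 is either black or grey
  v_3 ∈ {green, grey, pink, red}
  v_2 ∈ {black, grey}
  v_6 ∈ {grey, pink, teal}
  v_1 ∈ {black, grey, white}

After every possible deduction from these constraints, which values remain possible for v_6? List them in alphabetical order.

pink, teal

The 7 variables together cover exactly {black, green, grey, pink, red, teal, white} — 7 values for 7 variables — and green appears only in v_3's list, so v_3 = green.
The 6 still-open variables draw from only 6 values {black, grey, pink, red, teal, white}, so each is used; only v_7 can be red, hence v_7 = red.
The 5 still-open variables draw from only 5 values {black, grey, pink, teal, white}, so each is used; only v_1 can be white, hence v_1 = white.
The 2 variables v_2 and v_4 are confined to {black, grey}, which locks those values in; drop them from v_6.
No further eliminations apply; v_6 can still be any of pink, teal.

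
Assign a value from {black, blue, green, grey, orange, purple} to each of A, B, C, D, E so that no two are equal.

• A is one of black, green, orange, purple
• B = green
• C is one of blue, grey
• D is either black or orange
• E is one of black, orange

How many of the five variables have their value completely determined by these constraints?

2

B has just one choice, so B = green. So A can't be green.
D and E between them cover only {black, orange} — a naked pair. Remove those values from A.
A's domain is down to {purple}, so A = purple.
Determined: A=purple, B=green. The other variables each still have more than one consistent value. That makes 2.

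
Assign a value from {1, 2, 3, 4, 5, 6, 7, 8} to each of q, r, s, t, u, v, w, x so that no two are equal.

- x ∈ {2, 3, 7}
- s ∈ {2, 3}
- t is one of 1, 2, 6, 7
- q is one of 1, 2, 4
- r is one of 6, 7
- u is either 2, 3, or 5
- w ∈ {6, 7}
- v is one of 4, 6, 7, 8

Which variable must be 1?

t

Among the 8 variables, 5 fits only u (and all 8 values in {1, 2, 3, 4, 5, 6, 7, 8} must be used), so u = 5.
The 7 still-open variables draw from only 7 values {1, 2, 3, 4, 6, 7, 8}, so each is used; only v can be 8, hence v = 8.
The 6 still-open variables together cover exactly {1, 2, 3, 4, 6, 7} — 6 values for 6 variables — and 4 appears only in q's list, so q = 4.
The 5 still-open variables draw from only 5 values {1, 2, 3, 6, 7}, so each is used; only t can be 1, hence t = 1.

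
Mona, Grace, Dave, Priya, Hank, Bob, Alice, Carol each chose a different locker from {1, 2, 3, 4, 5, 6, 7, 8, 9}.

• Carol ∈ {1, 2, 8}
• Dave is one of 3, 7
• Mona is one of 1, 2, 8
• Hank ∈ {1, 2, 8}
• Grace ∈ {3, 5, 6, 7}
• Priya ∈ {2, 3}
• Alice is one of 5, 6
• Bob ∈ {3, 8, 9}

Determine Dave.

7

The 8 variables draw from only 8 values {1, 2, 3, 5, 6, 7, 8, 9}, so each is used; only Bob can be 9, hence Bob = 9.
The 3 variables Mona, Hank, Carol are confined to {1, 2, 8}, which locks those values in; drop them from Priya.
Priya's domain is down to {3}, so Priya = 3. Eliminate 3 elsewhere: Grace, Dave.
So Dave = 7.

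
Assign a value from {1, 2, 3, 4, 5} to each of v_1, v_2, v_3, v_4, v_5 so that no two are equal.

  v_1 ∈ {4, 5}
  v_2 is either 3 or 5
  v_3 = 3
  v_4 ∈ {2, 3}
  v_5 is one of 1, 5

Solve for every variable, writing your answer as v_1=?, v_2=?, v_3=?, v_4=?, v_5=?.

v_1=4, v_2=5, v_3=3, v_4=2, v_5=1

v_3 has just one choice, so v_3 = 3. Eliminate 3 elsewhere: v_2, v_4.
That leaves v_4 = 2.
v_2 has just one choice, so v_2 = 5. Strike 5 from v_1, v_5.
v_5 has just one choice, so v_5 = 1.
v_1's domain is down to {4}, so v_1 = 4.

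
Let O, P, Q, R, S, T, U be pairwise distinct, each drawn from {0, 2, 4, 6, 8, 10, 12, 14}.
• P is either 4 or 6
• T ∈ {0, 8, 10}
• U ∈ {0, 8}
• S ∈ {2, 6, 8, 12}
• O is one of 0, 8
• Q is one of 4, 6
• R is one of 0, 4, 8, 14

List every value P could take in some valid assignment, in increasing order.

4, 6

The 2 variables O and U are confined to {0, 8}, which locks those values in; drop them from R, S, T.
That leaves T = 10.
P and Q share exactly the 2 values {4, 6}; by pigeonhole those values go to them, so strike 4, 6 from R, S.
That leaves R = 14.
No further eliminations apply; P can still be any of 4, 6.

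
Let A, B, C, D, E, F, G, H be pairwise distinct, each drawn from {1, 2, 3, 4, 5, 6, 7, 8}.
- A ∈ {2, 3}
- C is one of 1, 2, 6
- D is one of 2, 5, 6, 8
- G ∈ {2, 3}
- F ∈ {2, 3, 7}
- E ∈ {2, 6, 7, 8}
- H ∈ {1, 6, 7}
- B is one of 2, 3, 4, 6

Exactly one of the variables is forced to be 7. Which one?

F

The 8 variables together cover exactly {1, 2, 3, 4, 5, 6, 7, 8} — 8 values for 8 variables — and 4 appears only in B's list, so B = 4.
Among the 7 still-open variables, 5 fits only D (and all 7 values in {1, 2, 3, 5, 6, 7, 8} must be used), so D = 5.
The 6 still-open variables together cover exactly {1, 2, 3, 6, 7, 8} — 6 values for 6 variables — and 8 appears only in E's list, so E = 8.
A and G between them cover only {2, 3} — a naked pair. Remove those values from C, F.
So 7 goes to F.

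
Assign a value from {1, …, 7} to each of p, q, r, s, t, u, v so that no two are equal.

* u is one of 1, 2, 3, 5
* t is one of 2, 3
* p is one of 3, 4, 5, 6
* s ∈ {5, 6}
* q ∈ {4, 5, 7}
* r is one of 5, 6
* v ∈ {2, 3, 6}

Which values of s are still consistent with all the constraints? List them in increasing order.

5, 6

The 7 variables draw from only 7 values {1, 2, 3, 4, 5, 6, 7}, so each is used; only u can be 1, hence u = 1.
Among the 6 still-open variables, 7 fits only q (and all 6 values in {2, 3, 4, 5, 6, 7} must be used), so q = 7.
Among the 5 still-open variables, 4 fits only p (and all 5 values in {2, 3, 4, 5, 6} must be used), so p = 4.
The 2 variables r and s are confined to {5, 6}, which locks those values in; drop them from v.
No further eliminations apply; s can still be any of 5, 6.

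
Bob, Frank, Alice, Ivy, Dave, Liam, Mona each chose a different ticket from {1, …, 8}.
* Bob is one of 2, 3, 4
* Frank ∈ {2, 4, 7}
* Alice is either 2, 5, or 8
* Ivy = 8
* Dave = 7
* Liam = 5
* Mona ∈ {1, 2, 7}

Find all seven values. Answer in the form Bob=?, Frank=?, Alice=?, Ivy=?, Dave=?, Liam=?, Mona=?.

Ivy must be 8 (only option left). Remove 8 from Alice.
Dave's domain is down to {7}, so Dave = 7. Strike 7 from Frank, Mona.
Liam must be 5 (only option left). Remove 5 from Alice.
That leaves Alice = 2. Remove 2 from Bob, Frank, Mona.
Mona has just one choice, so Mona = 1.
Frank must be 4 (only option left). Eliminate 4 elsewhere: Bob.
Bob's domain is down to {3}, so Bob = 3.

Bob=3, Frank=4, Alice=2, Ivy=8, Dave=7, Liam=5, Mona=1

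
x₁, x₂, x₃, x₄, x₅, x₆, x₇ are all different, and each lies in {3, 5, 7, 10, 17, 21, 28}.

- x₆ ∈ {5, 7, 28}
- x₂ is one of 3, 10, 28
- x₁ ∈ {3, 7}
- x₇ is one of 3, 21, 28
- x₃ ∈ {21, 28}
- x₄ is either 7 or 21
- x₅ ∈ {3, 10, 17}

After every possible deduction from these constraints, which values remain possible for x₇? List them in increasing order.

3, 21, 28

The 7 variables together cover exactly {3, 5, 7, 10, 17, 21, 28} — 7 values for 7 variables — and 5 appears only in x₆'s list, so x₆ = 5.
Among the 6 still-open variables, 17 fits only x₅ (and all 6 values in {3, 7, 10, 17, 21, 28} must be used), so x₅ = 17.
Among the 5 still-open variables, 10 fits only x₂ (and all 5 values in {3, 7, 10, 21, 28} must be used), so x₂ = 10.
No further eliminations apply; x₇ can still be any of 3, 21, 28.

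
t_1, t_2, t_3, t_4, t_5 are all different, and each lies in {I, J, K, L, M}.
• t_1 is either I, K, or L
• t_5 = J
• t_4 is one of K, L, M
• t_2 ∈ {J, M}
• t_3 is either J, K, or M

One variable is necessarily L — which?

t_5 must be J (only option left). Eliminate J elsewhere: t_2, t_3.
That leaves t_2 = M. Eliminate M elsewhere: t_3, t_4.
t_3 must be K (only option left). So t_1, t_4 can't be K.
So L goes to t_4.

t_4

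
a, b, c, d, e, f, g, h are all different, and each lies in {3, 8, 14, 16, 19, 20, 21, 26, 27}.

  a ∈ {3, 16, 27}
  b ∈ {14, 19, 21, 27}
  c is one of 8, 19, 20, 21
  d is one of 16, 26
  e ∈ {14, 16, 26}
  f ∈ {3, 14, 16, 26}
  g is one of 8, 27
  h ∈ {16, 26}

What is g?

d and h share exactly the 2 values {16, 26}; by pigeonhole those values go to them, so strike 16, 26 from a, e, f.
e has just one choice, so e = 14. Strike 14 from b, f.
f must be 3 (only option left). Eliminate 3 elsewhere: a.
a has just one choice, so a = 27. Eliminate 27 elsewhere: b, g.
So g = 8.

8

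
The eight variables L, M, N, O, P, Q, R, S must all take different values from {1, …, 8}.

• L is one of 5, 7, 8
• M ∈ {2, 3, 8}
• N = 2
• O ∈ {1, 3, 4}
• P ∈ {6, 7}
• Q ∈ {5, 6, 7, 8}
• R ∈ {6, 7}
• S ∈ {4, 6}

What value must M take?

3

N must be 2 (only option left). Strike 2 from M.
The 7 still-open variables draw from only 7 values {1, 3, 4, 5, 6, 7, 8}, so each is used; only O can be 1, hence O = 1.
Among the 6 still-open variables, 3 fits only M (and all 6 values in {3, 4, 5, 6, 7, 8} must be used), so M = 3.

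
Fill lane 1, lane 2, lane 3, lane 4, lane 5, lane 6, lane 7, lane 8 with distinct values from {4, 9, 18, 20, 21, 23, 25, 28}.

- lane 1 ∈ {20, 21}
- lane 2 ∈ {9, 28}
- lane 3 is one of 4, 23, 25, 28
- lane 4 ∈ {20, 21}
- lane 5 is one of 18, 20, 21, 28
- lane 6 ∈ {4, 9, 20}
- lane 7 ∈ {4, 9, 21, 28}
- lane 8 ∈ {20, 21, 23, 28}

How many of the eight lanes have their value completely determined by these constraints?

3

The 8 variables draw from only 8 values {4, 9, 18, 20, 21, 23, 25, 28}, so each is used; only lane 5 can be 18, hence lane 5 = 18.
Among the 7 still-open variables, 25 fits only lane 3 (and all 7 values in {4, 9, 20, 21, 23, 25, 28} must be used), so lane 3 = 25.
The 6 still-open variables draw from only 6 values {4, 9, 20, 21, 23, 28}, so each is used; only lane 8 can be 23, hence lane 8 = 23.
lane 1 and lane 4 share exactly the 2 values {20, 21}; by pigeonhole those values go to them, so strike 20, 21 from lane 6, lane 7.
Determined: lane 3=25, lane 5=18, lane 8=23. The other lanes each still have more than one consistent value. That makes 3.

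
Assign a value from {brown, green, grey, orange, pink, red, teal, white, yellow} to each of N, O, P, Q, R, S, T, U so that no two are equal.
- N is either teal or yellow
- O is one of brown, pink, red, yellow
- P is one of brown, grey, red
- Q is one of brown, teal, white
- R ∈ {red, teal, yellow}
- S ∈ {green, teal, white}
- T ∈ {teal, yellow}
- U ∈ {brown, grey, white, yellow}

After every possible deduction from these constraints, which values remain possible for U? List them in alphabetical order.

brown, grey, white

The 8 variables together cover exactly {brown, green, grey, pink, red, teal, white, yellow} — 8 values for 8 variables — and green appears only in S's list, so S = green.
The 7 still-open variables draw from only 7 values {brown, grey, pink, red, teal, white, yellow}, so each is used; only O can be pink, hence O = pink.
N and T share exactly the 2 values {teal, yellow}; by pigeonhole those values go to them, so strike teal, yellow from Q, R, U.
R has just one choice, so R = red. Eliminate red elsewhere: P.
No further eliminations apply; U can still be any of brown, grey, white.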